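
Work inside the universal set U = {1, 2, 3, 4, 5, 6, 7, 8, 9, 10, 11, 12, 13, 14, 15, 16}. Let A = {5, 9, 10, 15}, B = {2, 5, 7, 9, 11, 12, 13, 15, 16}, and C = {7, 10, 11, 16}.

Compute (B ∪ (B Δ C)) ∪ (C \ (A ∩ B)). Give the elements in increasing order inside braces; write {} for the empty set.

B Δ C = {2, 5, 9, 10, 12, 13, 15}
B ∪ (B Δ C) = {2, 5, 7, 9, 10, 11, 12, 13, 15, 16}
A ∩ B = {5, 9, 15}
C \ (A ∩ B) = {7, 10, 11, 16}
(B ∪ (B Δ C)) ∪ (C \ (A ∩ B)) = {2, 5, 7, 9, 10, 11, 12, 13, 15, 16}

{2, 5, 7, 9, 10, 11, 12, 13, 15, 16}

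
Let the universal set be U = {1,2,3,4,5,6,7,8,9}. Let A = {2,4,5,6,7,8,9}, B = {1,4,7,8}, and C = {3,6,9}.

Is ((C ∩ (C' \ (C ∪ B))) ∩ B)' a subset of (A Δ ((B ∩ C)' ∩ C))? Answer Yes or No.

C' = {1,2,4,5,7,8}
C ∪ B = {1,3,4,6,7,8,9}
C' \ (C ∪ B) = {2,5}
C ∩ (C' \ (C ∪ B)) = {}
(C ∩ (C' \ (C ∪ B))) ∩ B = {}
((C ∩ (C' \ (C ∪ B))) ∩ B)' = {1,2,3,4,5,6,7,8,9}
B ∩ C = {}
(B ∩ C)' = {1,2,3,4,5,6,7,8,9}
(B ∩ C)' ∩ C = {3,6,9}
A Δ ((B ∩ C)' ∩ C) = {2,3,4,5,7,8}
1 ∈ ((C ∩ (C' \ (C ∪ B))) ∩ B)' but 1 ∉ A Δ ((B ∩ C)' ∩ C), so the inclusion fails.

No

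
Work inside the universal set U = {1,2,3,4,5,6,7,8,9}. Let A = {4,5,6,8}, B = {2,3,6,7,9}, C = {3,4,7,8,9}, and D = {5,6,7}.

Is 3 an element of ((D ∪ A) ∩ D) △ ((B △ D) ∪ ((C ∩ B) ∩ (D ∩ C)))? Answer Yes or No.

Yes

3 ∉ D and 3 ∉ A, so 3 ∉ D ∪ A
3 ∉ (D ∪ A) and 3 ∉ D, so 3 ∉ (D ∪ A) ∩ D
3 ∈ B and 3 ∉ D, so 3 ∈ B △ D
3 ∈ C and 3 ∈ B, so 3 ∈ C ∩ B
3 ∉ D and 3 ∈ C, so 3 ∉ D ∩ C
3 ∈ (C ∩ B) and 3 ∉ (D ∩ C), so 3 ∉ (C ∩ B) ∩ (D ∩ C)
3 ∈ (B △ D) and 3 ∉ ((C ∩ B) ∩ (D ∩ C)), so 3 ∈ (B △ D) ∪ ((C ∩ B) ∩ (D ∩ C))
3 ∉ ((D ∪ A) ∩ D) and 3 ∈ ((B △ D) ∪ ((C ∩ B) ∩ (D ∩ C))), so 3 ∈ ((D ∪ A) ∩ D) △ ((B △ D) ∪ ((C ∩ B) ∩ (D ∩ C)))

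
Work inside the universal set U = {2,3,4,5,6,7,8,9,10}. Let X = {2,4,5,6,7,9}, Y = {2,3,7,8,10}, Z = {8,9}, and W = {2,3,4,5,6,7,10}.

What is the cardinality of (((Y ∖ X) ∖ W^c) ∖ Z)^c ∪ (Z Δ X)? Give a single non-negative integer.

7

Y ∖ X = {3,8,10}
W^c = {8,9}
(Y ∖ X) ∖ W^c = {3,10}
((Y ∖ X) ∖ W^c) ∖ Z = {3,10}
(((Y ∖ X) ∖ W^c) ∖ Z)^c = {2,4,5,6,7,8,9}
Z Δ X = {2,4,5,6,7,8}
(((Y ∖ X) ∖ W^c) ∖ Z)^c ∪ (Z Δ X) = {2,4,5,6,7,8,9}
|(((Y ∖ X) ∖ W^c) ∖ Z)^c ∪ (Z Δ X)| = 7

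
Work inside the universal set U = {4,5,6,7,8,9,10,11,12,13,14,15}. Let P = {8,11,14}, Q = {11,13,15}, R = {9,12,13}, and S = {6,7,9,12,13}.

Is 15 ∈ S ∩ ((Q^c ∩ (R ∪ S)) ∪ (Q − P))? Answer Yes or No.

15 ∈ Q, so 15 ∉ Q^c
15 ∉ R and 15 ∉ S, so 15 ∉ R ∪ S
15 ∉ Q^c and 15 ∉ (R ∪ S), so 15 ∉ Q^c ∩ (R ∪ S)
15 ∈ Q and 15 ∉ P, so 15 ∈ Q − P
15 ∉ (Q^c ∩ (R ∪ S)) and 15 ∈ (Q − P), so 15 ∈ (Q^c ∩ (R ∪ S)) ∪ (Q − P)
15 ∉ S and 15 ∈ ((Q^c ∩ (R ∪ S)) ∪ (Q − P)), so 15 ∉ S ∩ ((Q^c ∩ (R ∪ S)) ∪ (Q − P))

No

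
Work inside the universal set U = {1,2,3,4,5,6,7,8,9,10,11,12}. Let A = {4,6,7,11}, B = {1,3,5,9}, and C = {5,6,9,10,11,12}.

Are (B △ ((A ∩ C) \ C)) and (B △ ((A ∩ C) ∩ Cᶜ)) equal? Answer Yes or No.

A ∩ C = {6,11}
(A ∩ C) \ C = {}
B △ ((A ∩ C) \ C) = {1,3,5,9}
Cᶜ = {1,2,3,4,7,8}
(A ∩ C) ∩ Cᶜ = {}
B △ ((A ∩ C) ∩ Cᶜ) = {1,3,5,9}
Both equal {1,3,5,9}, so B △ ((A ∩ C) \ C) = B △ ((A ∩ C) ∩ Cᶜ).

Yes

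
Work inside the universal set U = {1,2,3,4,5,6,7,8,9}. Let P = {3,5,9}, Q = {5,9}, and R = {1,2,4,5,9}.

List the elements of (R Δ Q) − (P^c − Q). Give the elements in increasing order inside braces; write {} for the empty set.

{}

R Δ Q = {1,2,4}
P^c = {1,2,4,6,7,8}
P^c − Q = {1,2,4,6,7,8}
(R Δ Q) − (P^c − Q) = {}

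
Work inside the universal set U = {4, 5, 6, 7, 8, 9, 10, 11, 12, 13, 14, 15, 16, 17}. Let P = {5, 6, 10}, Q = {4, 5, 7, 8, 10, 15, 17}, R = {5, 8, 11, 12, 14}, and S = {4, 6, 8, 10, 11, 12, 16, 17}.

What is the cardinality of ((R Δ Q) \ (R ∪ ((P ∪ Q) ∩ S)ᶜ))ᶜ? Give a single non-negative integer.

11

R Δ Q = {4, 7, 10, 11, 12, 14, 15, 17}
P ∪ Q = {4, 5, 6, 7, 8, 10, 15, 17}
(P ∪ Q) ∩ S = {4, 6, 8, 10, 17}
((P ∪ Q) ∩ S)ᶜ = {5, 7, 9, 11, 12, 13, 14, 15, 16}
R ∪ ((P ∪ Q) ∩ S)ᶜ = {5, 7, 8, 9, 11, 12, 13, 14, 15, 16}
(R Δ Q) \ (R ∪ ((P ∪ Q) ∩ S)ᶜ) = {4, 10, 17}
((R Δ Q) \ (R ∪ ((P ∪ Q) ∩ S)ᶜ))ᶜ = {5, 6, 7, 8, 9, 11, 12, 13, 14, 15, 16}
|((R Δ Q) \ (R ∪ ((P ∪ Q) ∩ S)ᶜ))ᶜ| = 11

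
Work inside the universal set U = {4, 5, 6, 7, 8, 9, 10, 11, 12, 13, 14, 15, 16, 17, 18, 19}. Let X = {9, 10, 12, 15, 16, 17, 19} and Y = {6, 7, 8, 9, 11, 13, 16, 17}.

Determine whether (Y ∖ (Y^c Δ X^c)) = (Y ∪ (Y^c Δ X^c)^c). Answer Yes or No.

No

Y^c = {4, 5, 10, 12, 14, 15, 18, 19}
X^c = {4, 5, 6, 7, 8, 11, 13, 14, 18}
Y^c Δ X^c = {6, 7, 8, 10, 11, 12, 13, 15, 19}
Y ∖ (Y^c Δ X^c) = {9, 16, 17}
(Y^c Δ X^c)^c = {4, 5, 9, 14, 16, 17, 18}
Y ∪ (Y^c Δ X^c)^c = {4, 5, 6, 7, 8, 9, 11, 13, 14, 16, 17, 18}
4 ∈ Y ∪ (Y^c Δ X^c)^c but 4 ∉ Y ∖ (Y^c Δ X^c), so they differ.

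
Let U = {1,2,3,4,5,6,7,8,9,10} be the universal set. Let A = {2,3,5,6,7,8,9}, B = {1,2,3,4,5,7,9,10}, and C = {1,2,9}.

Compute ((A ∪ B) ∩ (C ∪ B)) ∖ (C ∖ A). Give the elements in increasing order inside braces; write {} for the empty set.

{2,3,4,5,7,9,10}

A ∪ B = {1,2,3,4,5,6,7,8,9,10}
C ∪ B = {1,2,3,4,5,7,9,10}
(A ∪ B) ∩ (C ∪ B) = {1,2,3,4,5,7,9,10}
C ∖ A = {1}
((A ∪ B) ∩ (C ∪ B)) ∖ (C ∖ A) = {2,3,4,5,7,9,10}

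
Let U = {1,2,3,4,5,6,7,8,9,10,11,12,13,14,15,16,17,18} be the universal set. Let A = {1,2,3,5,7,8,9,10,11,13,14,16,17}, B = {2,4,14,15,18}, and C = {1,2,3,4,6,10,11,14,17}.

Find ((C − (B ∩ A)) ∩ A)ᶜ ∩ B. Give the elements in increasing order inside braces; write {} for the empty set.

{2,4,14,15,18}

B ∩ A = {2,14}
C − (B ∩ A) = {1,3,4,6,10,11,17}
(C − (B ∩ A)) ∩ A = {1,3,10,11,17}
((C − (B ∩ A)) ∩ A)ᶜ = {2,4,5,6,7,8,9,12,13,14,15,16,18}
((C − (B ∩ A)) ∩ A)ᶜ ∩ B = {2,4,14,15,18}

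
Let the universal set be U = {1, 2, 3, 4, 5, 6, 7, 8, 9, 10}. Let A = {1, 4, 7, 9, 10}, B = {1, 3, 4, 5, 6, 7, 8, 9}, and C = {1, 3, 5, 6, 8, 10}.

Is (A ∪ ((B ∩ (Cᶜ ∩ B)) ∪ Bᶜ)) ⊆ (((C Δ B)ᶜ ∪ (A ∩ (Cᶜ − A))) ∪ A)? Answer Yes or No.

Cᶜ = {2, 4, 7, 9}
Cᶜ ∩ B = {4, 7, 9}
B ∩ (Cᶜ ∩ B) = {4, 7, 9}
Bᶜ = {2, 10}
(B ∩ (Cᶜ ∩ B)) ∪ Bᶜ = {2, 4, 7, 9, 10}
A ∪ ((B ∩ (Cᶜ ∩ B)) ∪ Bᶜ) = {1, 2, 4, 7, 9, 10}
C Δ B = {4, 7, 9, 10}
(C Δ B)ᶜ = {1, 2, 3, 5, 6, 8}
Cᶜ − A = {2}
A ∩ (Cᶜ − A) = {}
(C Δ B)ᶜ ∪ (A ∩ (Cᶜ − A)) = {1, 2, 3, 5, 6, 8}
((C Δ B)ᶜ ∪ (A ∩ (Cᶜ − A))) ∪ A = {1, 2, 3, 4, 5, 6, 7, 8, 9, 10}
Every element of {1, 2, 4, 7, 9, 10} is in {1, 2, 3, 4, 5, 6, 7, 8, 9, 10}, so A ∪ ((B ∩ (Cᶜ ∩ B)) ∪ Bᶜ) ⊆ ((C Δ B)ᶜ ∪ (A ∩ (Cᶜ − A))) ∪ A.

Yes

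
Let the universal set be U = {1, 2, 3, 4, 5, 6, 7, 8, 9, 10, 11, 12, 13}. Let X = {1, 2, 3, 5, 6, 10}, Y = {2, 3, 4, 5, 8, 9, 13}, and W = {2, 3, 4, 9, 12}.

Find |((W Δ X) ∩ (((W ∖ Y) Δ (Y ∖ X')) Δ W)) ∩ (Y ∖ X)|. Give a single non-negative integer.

2

W Δ X = {1, 4, 5, 6, 9, 10, 12}
W ∖ Y = {12}
X' = {4, 7, 8, 9, 11, 12, 13}
Y ∖ X' = {2, 3, 5}
(W ∖ Y) Δ (Y ∖ X') = {2, 3, 5, 12}
((W ∖ Y) Δ (Y ∖ X')) Δ W = {4, 5, 9}
(W Δ X) ∩ (((W ∖ Y) Δ (Y ∖ X')) Δ W) = {4, 5, 9}
Y ∖ X = {4, 8, 9, 13}
((W Δ X) ∩ (((W ∖ Y) Δ (Y ∖ X')) Δ W)) ∩ (Y ∖ X) = {4, 9}
|((W Δ X) ∩ (((W ∖ Y) Δ (Y ∖ X')) Δ W)) ∩ (Y ∖ X)| = 2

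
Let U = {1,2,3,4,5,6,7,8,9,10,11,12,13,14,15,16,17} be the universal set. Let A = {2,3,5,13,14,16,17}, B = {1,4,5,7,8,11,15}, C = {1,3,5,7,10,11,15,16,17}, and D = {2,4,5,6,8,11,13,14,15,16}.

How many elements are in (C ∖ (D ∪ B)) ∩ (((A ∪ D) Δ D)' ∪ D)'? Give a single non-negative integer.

2

D ∪ B = {1,2,4,5,6,7,8,11,13,14,15,16}
C ∖ (D ∪ B) = {3,10,17}
A ∪ D = {2,3,4,5,6,8,11,13,14,15,16,17}
(A ∪ D) Δ D = {3,17}
((A ∪ D) Δ D)' = {1,2,4,5,6,7,8,9,10,11,12,13,14,15,16}
((A ∪ D) Δ D)' ∪ D = {1,2,4,5,6,7,8,9,10,11,12,13,14,15,16}
(((A ∪ D) Δ D)' ∪ D)' = {3,17}
(C ∖ (D ∪ B)) ∩ (((A ∪ D) Δ D)' ∪ D)' = {3,17}
|(C ∖ (D ∪ B)) ∩ (((A ∪ D) Δ D)' ∪ D)'| = 2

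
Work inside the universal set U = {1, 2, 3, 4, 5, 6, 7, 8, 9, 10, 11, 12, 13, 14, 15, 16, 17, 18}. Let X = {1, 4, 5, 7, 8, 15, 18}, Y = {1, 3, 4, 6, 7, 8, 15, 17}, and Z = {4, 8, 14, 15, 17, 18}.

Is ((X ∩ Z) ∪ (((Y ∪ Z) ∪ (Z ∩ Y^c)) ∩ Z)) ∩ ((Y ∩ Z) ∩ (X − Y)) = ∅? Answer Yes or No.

X ∩ Z = {4, 8, 15, 18}
Y ∪ Z = {1, 3, 4, 6, 7, 8, 14, 15, 17, 18}
Y^c = {2, 5, 9, 10, 11, 12, 13, 14, 16, 18}
Z ∩ Y^c = {14, 18}
(Y ∪ Z) ∪ (Z ∩ Y^c) = {1, 3, 4, 6, 7, 8, 14, 15, 17, 18}
((Y ∪ Z) ∪ (Z ∩ Y^c)) ∩ Z = {4, 8, 14, 15, 17, 18}
(X ∩ Z) ∪ (((Y ∪ Z) ∪ (Z ∩ Y^c)) ∩ Z) = {4, 8, 14, 15, 17, 18}
Y ∩ Z = {4, 8, 15, 17}
X − Y = {5, 18}
(Y ∩ Z) ∩ (X − Y) = {}
{4, 8, 14, 15, 17, 18} and {} share no elements.

Yes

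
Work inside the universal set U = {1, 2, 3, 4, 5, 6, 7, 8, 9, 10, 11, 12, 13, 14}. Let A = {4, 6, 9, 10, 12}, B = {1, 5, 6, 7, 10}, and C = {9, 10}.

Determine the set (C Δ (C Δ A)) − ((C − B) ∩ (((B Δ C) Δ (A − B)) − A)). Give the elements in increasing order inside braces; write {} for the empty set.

C Δ A = {4, 6, 12}
C Δ (C Δ A) = {4, 6, 9, 10, 12}
C − B = {9}
B Δ C = {1, 5, 6, 7, 9}
A − B = {4, 9, 12}
(B Δ C) Δ (A − B) = {1, 4, 5, 6, 7, 12}
((B Δ C) Δ (A − B)) − A = {1, 5, 7}
(C − B) ∩ (((B Δ C) Δ (A − B)) − A) = {}
(C Δ (C Δ A)) − ((C − B) ∩ (((B Δ C) Δ (A − B)) − A)) = {4, 6, 9, 10, 12}

{4, 6, 9, 10, 12}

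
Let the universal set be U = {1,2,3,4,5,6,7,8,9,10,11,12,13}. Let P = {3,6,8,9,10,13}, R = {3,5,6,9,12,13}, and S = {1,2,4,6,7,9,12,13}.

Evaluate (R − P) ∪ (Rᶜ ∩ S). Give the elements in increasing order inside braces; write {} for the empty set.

{1,2,4,5,7,12}

R − P = {5,12}
Rᶜ = {1,2,4,7,8,10,11}
Rᶜ ∩ S = {1,2,4,7}
(R − P) ∪ (Rᶜ ∩ S) = {1,2,4,5,7,12}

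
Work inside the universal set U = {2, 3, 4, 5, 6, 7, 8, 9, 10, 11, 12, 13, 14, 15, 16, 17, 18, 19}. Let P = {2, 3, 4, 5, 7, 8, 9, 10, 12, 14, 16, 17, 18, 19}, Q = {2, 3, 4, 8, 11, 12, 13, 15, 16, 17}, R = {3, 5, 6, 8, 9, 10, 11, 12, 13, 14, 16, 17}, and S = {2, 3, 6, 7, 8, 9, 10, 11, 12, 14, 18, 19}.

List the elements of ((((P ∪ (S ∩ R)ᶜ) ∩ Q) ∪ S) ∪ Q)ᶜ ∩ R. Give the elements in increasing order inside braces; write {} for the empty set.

S ∩ R = {3, 6, 8, 9, 10, 11, 12, 14}
(S ∩ R)ᶜ = {2, 4, 5, 7, 13, 15, 16, 17, 18, 19}
P ∪ (S ∩ R)ᶜ = {2, 3, 4, 5, 7, 8, 9, 10, 12, 13, 14, 15, 16, 17, 18, 19}
(P ∪ (S ∩ R)ᶜ) ∩ Q = {2, 3, 4, 8, 12, 13, 15, 16, 17}
((P ∪ (S ∩ R)ᶜ) ∩ Q) ∪ S = {2, 3, 4, 6, 7, 8, 9, 10, 11, 12, 13, 14, 15, 16, 17, 18, 19}
(((P ∪ (S ∩ R)ᶜ) ∩ Q) ∪ S) ∪ Q = {2, 3, 4, 6, 7, 8, 9, 10, 11, 12, 13, 14, 15, 16, 17, 18, 19}
((((P ∪ (S ∩ R)ᶜ) ∩ Q) ∪ S) ∪ Q)ᶜ = {5}
((((P ∪ (S ∩ R)ᶜ) ∩ Q) ∪ S) ∪ Q)ᶜ ∩ R = {5}

{5}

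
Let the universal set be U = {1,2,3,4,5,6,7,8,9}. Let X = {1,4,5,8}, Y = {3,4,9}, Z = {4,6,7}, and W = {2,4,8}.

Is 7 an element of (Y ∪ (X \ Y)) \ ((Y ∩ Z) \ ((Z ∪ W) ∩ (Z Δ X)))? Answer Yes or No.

No

7 ∉ X and 7 ∉ Y, so 7 ∉ X \ Y
7 ∉ Y and 7 ∉ (X \ Y), so 7 ∉ Y ∪ (X \ Y)
7 ∉ Y and 7 ∈ Z, so 7 ∉ Y ∩ Z
7 ∈ Z and 7 ∉ W, so 7 ∈ Z ∪ W
7 ∈ Z and 7 ∉ X, so 7 ∈ Z Δ X
7 ∈ (Z ∪ W) and 7 ∈ (Z Δ X), so 7 ∈ (Z ∪ W) ∩ (Z Δ X)
7 ∉ (Y ∩ Z) and 7 ∈ ((Z ∪ W) ∩ (Z Δ X)), so 7 ∉ (Y ∩ Z) \ ((Z ∪ W) ∩ (Z Δ X))
7 ∉ (Y ∪ (X \ Y)) and 7 ∉ ((Y ∩ Z) \ ((Z ∪ W) ∩ (Z Δ X))), so 7 ∉ (Y ∪ (X \ Y)) \ ((Y ∩ Z) \ ((Z ∪ W) ∩ (Z Δ X)))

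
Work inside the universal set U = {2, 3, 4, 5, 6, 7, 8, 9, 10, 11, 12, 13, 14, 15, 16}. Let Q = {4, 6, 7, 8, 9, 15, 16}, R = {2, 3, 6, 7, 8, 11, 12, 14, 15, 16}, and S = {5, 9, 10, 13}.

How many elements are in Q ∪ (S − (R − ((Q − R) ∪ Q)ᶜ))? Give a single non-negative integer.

10

Q − R = {4, 9}
(Q − R) ∪ Q = {4, 6, 7, 8, 9, 15, 16}
((Q − R) ∪ Q)ᶜ = {2, 3, 5, 10, 11, 12, 13, 14}
R − ((Q − R) ∪ Q)ᶜ = {6, 7, 8, 15, 16}
S − (R − ((Q − R) ∪ Q)ᶜ) = {5, 9, 10, 13}
Q ∪ (S − (R − ((Q − R) ∪ Q)ᶜ)) = {4, 5, 6, 7, 8, 9, 10, 13, 15, 16}
|Q ∪ (S − (R − ((Q − R) ∪ Q)ᶜ))| = 10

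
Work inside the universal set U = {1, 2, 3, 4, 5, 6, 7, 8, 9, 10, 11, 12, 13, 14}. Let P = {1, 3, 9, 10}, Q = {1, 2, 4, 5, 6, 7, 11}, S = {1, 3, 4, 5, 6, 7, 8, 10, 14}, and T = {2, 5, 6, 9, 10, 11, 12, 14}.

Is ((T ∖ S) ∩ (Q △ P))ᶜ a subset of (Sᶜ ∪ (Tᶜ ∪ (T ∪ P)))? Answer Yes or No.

Yes

T ∖ S = {2, 9, 11, 12}
Q △ P = {2, 3, 4, 5, 6, 7, 9, 10, 11}
(T ∖ S) ∩ (Q △ P) = {2, 9, 11}
((T ∖ S) ∩ (Q △ P))ᶜ = {1, 3, 4, 5, 6, 7, 8, 10, 12, 13, 14}
Sᶜ = {2, 9, 11, 12, 13}
Tᶜ = {1, 3, 4, 7, 8, 13}
T ∪ P = {1, 2, 3, 5, 6, 9, 10, 11, 12, 14}
Tᶜ ∪ (T ∪ P) = {1, 2, 3, 4, 5, 6, 7, 8, 9, 10, 11, 12, 13, 14}
Sᶜ ∪ (Tᶜ ∪ (T ∪ P)) = {1, 2, 3, 4, 5, 6, 7, 8, 9, 10, 11, 12, 13, 14}
Every element of {1, 3, 4, 5, 6, 7, 8, 10, 12, 13, 14} is in {1, 2, 3, 4, 5, 6, 7, 8, 9, 10, 11, 12, 13, 14}, so ((T ∖ S) ∩ (Q △ P))ᶜ ⊆ Sᶜ ∪ (Tᶜ ∪ (T ∪ P)).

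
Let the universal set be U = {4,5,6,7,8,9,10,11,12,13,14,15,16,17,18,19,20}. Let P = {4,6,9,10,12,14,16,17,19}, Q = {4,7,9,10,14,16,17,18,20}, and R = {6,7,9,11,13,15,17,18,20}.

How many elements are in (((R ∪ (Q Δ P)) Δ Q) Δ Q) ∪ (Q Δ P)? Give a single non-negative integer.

Q Δ P = {6,7,12,18,19,20}
R ∪ (Q Δ P) = {6,7,9,11,12,13,15,17,18,19,20}
(R ∪ (Q Δ P)) Δ Q = {4,6,10,11,12,13,14,15,16,19}
((R ∪ (Q Δ P)) Δ Q) Δ Q = {6,7,9,11,12,13,15,17,18,19,20}
(((R ∪ (Q Δ P)) Δ Q) Δ Q) ∪ (Q Δ P) = {6,7,9,11,12,13,15,17,18,19,20}
|(((R ∪ (Q Δ P)) Δ Q) Δ Q) ∪ (Q Δ P)| = 11

11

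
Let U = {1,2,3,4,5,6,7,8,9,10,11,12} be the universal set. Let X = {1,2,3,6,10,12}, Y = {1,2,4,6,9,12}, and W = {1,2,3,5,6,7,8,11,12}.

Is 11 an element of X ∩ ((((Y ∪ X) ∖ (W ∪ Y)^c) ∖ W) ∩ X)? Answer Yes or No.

11 ∉ Y and 11 ∉ X, so 11 ∉ Y ∪ X
11 ∈ W and 11 ∉ Y, so 11 ∈ W ∪ Y
11 ∉ (W ∪ Y)^c since 11 ∈ (W ∪ Y)
11 ∉ (Y ∪ X) and 11 ∉ (W ∪ Y)^c, so 11 ∉ (Y ∪ X) ∖ (W ∪ Y)^c
11 ∉ ((Y ∪ X) ∖ (W ∪ Y)^c) and 11 ∈ W, so 11 ∉ ((Y ∪ X) ∖ (W ∪ Y)^c) ∖ W
11 ∉ (((Y ∪ X) ∖ (W ∪ Y)^c) ∖ W) and 11 ∉ X, so 11 ∉ (((Y ∪ X) ∖ (W ∪ Y)^c) ∖ W) ∩ X
11 ∉ X and 11 ∉ ((((Y ∪ X) ∖ (W ∪ Y)^c) ∖ W) ∩ X), so 11 ∉ X ∩ ((((Y ∪ X) ∖ (W ∪ Y)^c) ∖ W) ∩ X)

No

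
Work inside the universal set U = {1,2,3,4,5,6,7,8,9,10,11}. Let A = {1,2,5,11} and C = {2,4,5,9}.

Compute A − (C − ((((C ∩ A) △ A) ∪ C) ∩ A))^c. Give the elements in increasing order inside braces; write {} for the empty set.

C ∩ A = {2,5}
(C ∩ A) △ A = {1,11}
((C ∩ A) △ A) ∪ C = {1,2,4,5,9,11}
(((C ∩ A) △ A) ∪ C) ∩ A = {1,2,5,11}
C − ((((C ∩ A) △ A) ∪ C) ∩ A) = {4,9}
(C − ((((C ∩ A) △ A) ∪ C) ∩ A))^c = {1,2,3,5,6,7,8,10,11}
A − (C − ((((C ∩ A) △ A) ∪ C) ∩ A))^c = {}

{}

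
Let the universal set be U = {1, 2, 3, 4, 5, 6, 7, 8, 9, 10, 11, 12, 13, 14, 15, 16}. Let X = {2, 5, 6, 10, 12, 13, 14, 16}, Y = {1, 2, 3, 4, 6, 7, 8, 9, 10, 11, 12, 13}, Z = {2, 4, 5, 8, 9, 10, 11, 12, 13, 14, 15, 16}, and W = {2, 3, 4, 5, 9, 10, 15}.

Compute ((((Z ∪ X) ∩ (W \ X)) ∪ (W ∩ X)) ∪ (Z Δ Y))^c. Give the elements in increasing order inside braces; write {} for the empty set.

Z ∪ X = {2, 4, 5, 6, 8, 9, 10, 11, 12, 13, 14, 15, 16}
W \ X = {3, 4, 9, 15}
(Z ∪ X) ∩ (W \ X) = {4, 9, 15}
W ∩ X = {2, 5, 10}
((Z ∪ X) ∩ (W \ X)) ∪ (W ∩ X) = {2, 4, 5, 9, 10, 15}
Z Δ Y = {1, 3, 5, 6, 7, 14, 15, 16}
(((Z ∪ X) ∩ (W \ X)) ∪ (W ∩ X)) ∪ (Z Δ Y) = {1, 2, 3, 4, 5, 6, 7, 9, 10, 14, 15, 16}
((((Z ∪ X) ∩ (W \ X)) ∪ (W ∩ X)) ∪ (Z Δ Y))^c = {8, 11, 12, 13}

{8, 11, 12, 13}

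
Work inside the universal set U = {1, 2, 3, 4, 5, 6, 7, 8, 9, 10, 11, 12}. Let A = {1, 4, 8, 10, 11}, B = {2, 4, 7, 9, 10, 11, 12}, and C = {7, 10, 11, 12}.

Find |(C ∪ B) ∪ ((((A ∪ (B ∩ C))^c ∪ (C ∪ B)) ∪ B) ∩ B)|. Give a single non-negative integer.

7

C ∪ B = {2, 4, 7, 9, 10, 11, 12}
B ∩ C = {7, 10, 11, 12}
A ∪ (B ∩ C) = {1, 4, 7, 8, 10, 11, 12}
(A ∪ (B ∩ C))^c = {2, 3, 5, 6, 9}
(A ∪ (B ∩ C))^c ∪ (C ∪ B) = {2, 3, 4, 5, 6, 7, 9, 10, 11, 12}
((A ∪ (B ∩ C))^c ∪ (C ∪ B)) ∪ B = {2, 3, 4, 5, 6, 7, 9, 10, 11, 12}
(((A ∪ (B ∩ C))^c ∪ (C ∪ B)) ∪ B) ∩ B = {2, 4, 7, 9, 10, 11, 12}
(C ∪ B) ∪ ((((A ∪ (B ∩ C))^c ∪ (C ∪ B)) ∪ B) ∩ B) = {2, 4, 7, 9, 10, 11, 12}
|(C ∪ B) ∪ ((((A ∪ (B ∩ C))^c ∪ (C ∪ B)) ∪ B) ∩ B)| = 7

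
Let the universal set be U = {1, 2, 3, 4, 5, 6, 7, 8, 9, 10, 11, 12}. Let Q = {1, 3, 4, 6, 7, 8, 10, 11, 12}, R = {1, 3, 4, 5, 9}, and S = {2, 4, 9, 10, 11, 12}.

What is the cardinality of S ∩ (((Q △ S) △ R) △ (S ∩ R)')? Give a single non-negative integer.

4

Q △ S = {1, 2, 3, 6, 7, 8, 9}
(Q △ S) △ R = {2, 4, 5, 6, 7, 8}
S ∩ R = {4, 9}
(S ∩ R)' = {1, 2, 3, 5, 6, 7, 8, 10, 11, 12}
((Q △ S) △ R) △ (S ∩ R)' = {1, 3, 4, 10, 11, 12}
S ∩ (((Q △ S) △ R) △ (S ∩ R)') = {4, 10, 11, 12}
|S ∩ (((Q △ S) △ R) △ (S ∩ R)')| = 4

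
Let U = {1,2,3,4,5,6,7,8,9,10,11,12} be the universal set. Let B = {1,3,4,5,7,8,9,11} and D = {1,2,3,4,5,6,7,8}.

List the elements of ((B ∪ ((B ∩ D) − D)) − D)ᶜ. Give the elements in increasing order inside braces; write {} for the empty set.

{1,2,3,4,5,6,7,8,10,12}

B ∩ D = {1,3,4,5,7,8}
(B ∩ D) − D = {}
B ∪ ((B ∩ D) − D) = {1,3,4,5,7,8,9,11}
(B ∪ ((B ∩ D) − D)) − D = {9,11}
((B ∪ ((B ∩ D) − D)) − D)ᶜ = {1,2,3,4,5,6,7,8,10,12}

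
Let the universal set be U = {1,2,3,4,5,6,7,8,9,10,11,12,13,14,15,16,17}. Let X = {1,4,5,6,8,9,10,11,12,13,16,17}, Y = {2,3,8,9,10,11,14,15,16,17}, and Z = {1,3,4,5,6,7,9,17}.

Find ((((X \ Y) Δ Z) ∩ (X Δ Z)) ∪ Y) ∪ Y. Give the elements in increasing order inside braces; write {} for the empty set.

{2,3,7,8,9,10,11,12,13,14,15,16,17}

X \ Y = {1,4,5,6,12,13}
(X \ Y) Δ Z = {3,7,9,12,13,17}
X Δ Z = {3,7,8,10,11,12,13,16}
((X \ Y) Δ Z) ∩ (X Δ Z) = {3,7,12,13}
(((X \ Y) Δ Z) ∩ (X Δ Z)) ∪ Y = {2,3,7,8,9,10,11,12,13,14,15,16,17}
((((X \ Y) Δ Z) ∩ (X Δ Z)) ∪ Y) ∪ Y = {2,3,7,8,9,10,11,12,13,14,15,16,17}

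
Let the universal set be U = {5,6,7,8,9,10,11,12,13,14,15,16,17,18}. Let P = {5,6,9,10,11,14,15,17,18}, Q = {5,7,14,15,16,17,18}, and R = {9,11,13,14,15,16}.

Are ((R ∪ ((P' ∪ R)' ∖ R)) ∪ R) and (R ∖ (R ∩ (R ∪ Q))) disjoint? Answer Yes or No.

Yes

P' = {7,8,12,13,16}
P' ∪ R = {7,8,9,11,12,13,14,15,16}
(P' ∪ R)' = {5,6,10,17,18}
(P' ∪ R)' ∖ R = {5,6,10,17,18}
R ∪ ((P' ∪ R)' ∖ R) = {5,6,9,10,11,13,14,15,16,17,18}
(R ∪ ((P' ∪ R)' ∖ R)) ∪ R = {5,6,9,10,11,13,14,15,16,17,18}
R ∪ Q = {5,7,9,11,13,14,15,16,17,18}
R ∩ (R ∪ Q) = {9,11,13,14,15,16}
R ∖ (R ∩ (R ∪ Q)) = {}
{5,6,9,10,11,13,14,15,16,17,18} and {} share no elements.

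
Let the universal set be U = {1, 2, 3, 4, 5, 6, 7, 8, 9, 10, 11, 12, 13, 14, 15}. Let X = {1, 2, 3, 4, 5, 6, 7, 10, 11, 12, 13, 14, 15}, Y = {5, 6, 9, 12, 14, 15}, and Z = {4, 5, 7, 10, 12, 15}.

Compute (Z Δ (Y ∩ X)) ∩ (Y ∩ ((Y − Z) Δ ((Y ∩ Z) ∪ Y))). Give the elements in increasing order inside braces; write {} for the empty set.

{}

Y ∩ X = {5, 6, 12, 14, 15}
Z Δ (Y ∩ X) = {4, 6, 7, 10, 14}
Y − Z = {6, 9, 14}
Y ∩ Z = {5, 12, 15}
(Y ∩ Z) ∪ Y = {5, 6, 9, 12, 14, 15}
(Y − Z) Δ ((Y ∩ Z) ∪ Y) = {5, 12, 15}
Y ∩ ((Y − Z) Δ ((Y ∩ Z) ∪ Y)) = {5, 12, 15}
(Z Δ (Y ∩ X)) ∩ (Y ∩ ((Y − Z) Δ ((Y ∩ Z) ∪ Y))) = {}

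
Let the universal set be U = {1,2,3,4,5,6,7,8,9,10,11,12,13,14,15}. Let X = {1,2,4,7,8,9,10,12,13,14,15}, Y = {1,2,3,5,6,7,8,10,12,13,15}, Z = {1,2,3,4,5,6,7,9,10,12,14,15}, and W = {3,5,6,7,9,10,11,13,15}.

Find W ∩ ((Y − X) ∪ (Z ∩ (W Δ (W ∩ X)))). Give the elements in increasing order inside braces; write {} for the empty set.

Y − X = {3,5,6}
W ∩ X = {7,9,10,13,15}
W Δ (W ∩ X) = {3,5,6,11}
Z ∩ (W Δ (W ∩ X)) = {3,5,6}
(Y − X) ∪ (Z ∩ (W Δ (W ∩ X))) = {3,5,6}
W ∩ ((Y − X) ∪ (Z ∩ (W Δ (W ∩ X)))) = {3,5,6}

{3,5,6}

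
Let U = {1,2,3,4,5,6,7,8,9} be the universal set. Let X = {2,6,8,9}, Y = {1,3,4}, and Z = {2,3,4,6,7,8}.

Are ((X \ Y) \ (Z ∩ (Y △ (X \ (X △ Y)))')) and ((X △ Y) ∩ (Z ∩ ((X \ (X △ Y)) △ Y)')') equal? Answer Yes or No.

X \ Y = {2,6,8,9}
X △ Y = {1,2,3,4,6,8,9}
X \ (X △ Y) = {}
Y △ (X \ (X △ Y)) = {1,3,4}
(Y △ (X \ (X △ Y)))' = {2,5,6,7,8,9}
Z ∩ (Y △ (X \ (X △ Y)))' = {2,6,7,8}
(X \ Y) \ (Z ∩ (Y △ (X \ (X △ Y)))') = {9}
(X \ (X △ Y)) △ Y = {1,3,4}
((X \ (X △ Y)) △ Y)' = {2,5,6,7,8,9}
Z ∩ ((X \ (X △ Y)) △ Y)' = {2,6,7,8}
(Z ∩ ((X \ (X △ Y)) △ Y)')' = {1,3,4,5,9}
(X △ Y) ∩ (Z ∩ ((X \ (X △ Y)) △ Y)')' = {1,3,4,9}
1 ∈ (X △ Y) ∩ (Z ∩ ((X \ (X △ Y)) △ Y)')' but 1 ∉ (X \ Y) \ (Z ∩ (Y △ (X \ (X △ Y)))'), so they differ.

No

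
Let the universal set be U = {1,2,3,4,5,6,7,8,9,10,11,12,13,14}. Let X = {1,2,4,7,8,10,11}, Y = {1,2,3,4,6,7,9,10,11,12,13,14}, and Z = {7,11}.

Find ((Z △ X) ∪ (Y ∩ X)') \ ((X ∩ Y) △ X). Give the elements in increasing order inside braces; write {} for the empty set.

{1,2,3,4,5,6,9,10,12,13,14}

Z △ X = {1,2,4,8,10}
Y ∩ X = {1,2,4,7,10,11}
(Y ∩ X)' = {3,5,6,8,9,12,13,14}
(Z △ X) ∪ (Y ∩ X)' = {1,2,3,4,5,6,8,9,10,12,13,14}
X ∩ Y = {1,2,4,7,10,11}
(X ∩ Y) △ X = {8}
((Z △ X) ∪ (Y ∩ X)') \ ((X ∩ Y) △ X) = {1,2,3,4,5,6,9,10,12,13,14}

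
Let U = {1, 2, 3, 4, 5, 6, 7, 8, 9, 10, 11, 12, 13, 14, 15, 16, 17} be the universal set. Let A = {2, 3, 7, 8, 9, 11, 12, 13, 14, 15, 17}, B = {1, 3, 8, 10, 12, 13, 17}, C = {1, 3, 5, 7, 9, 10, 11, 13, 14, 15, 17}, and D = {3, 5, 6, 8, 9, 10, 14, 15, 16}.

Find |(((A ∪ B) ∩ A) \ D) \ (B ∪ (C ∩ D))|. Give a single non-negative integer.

A ∪ B = {1, 2, 3, 7, 8, 9, 10, 11, 12, 13, 14, 15, 17}
(A ∪ B) ∩ A = {2, 3, 7, 8, 9, 11, 12, 13, 14, 15, 17}
((A ∪ B) ∩ A) \ D = {2, 7, 11, 12, 13, 17}
C ∩ D = {3, 5, 9, 10, 14, 15}
B ∪ (C ∩ D) = {1, 3, 5, 8, 9, 10, 12, 13, 14, 15, 17}
(((A ∪ B) ∩ A) \ D) \ (B ∪ (C ∩ D)) = {2, 7, 11}
|(((A ∪ B) ∩ A) \ D) \ (B ∪ (C ∩ D))| = 3

3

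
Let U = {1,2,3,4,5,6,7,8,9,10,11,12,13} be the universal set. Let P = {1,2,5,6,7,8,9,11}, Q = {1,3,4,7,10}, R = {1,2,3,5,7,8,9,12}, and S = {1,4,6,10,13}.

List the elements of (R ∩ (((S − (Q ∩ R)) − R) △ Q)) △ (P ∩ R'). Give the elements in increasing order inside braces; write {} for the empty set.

Q ∩ R = {1,3,7}
S − (Q ∩ R) = {4,6,10,13}
(S − (Q ∩ R)) − R = {4,6,10,13}
((S − (Q ∩ R)) − R) △ Q = {1,3,6,7,13}
R ∩ (((S − (Q ∩ R)) − R) △ Q) = {1,3,7}
R' = {4,6,10,11,13}
P ∩ R' = {6,11}
(R ∩ (((S − (Q ∩ R)) − R) △ Q)) △ (P ∩ R') = {1,3,6,7,11}

{1,3,6,7,11}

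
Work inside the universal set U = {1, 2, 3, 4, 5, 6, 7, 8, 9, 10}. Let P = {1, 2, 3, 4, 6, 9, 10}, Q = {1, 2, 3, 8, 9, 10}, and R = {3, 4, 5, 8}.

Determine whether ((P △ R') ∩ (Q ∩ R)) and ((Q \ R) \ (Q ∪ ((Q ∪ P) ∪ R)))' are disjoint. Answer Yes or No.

No

R' = {1, 2, 6, 7, 9, 10}
P △ R' = {3, 4, 7}
Q ∩ R = {3, 8}
(P △ R') ∩ (Q ∩ R) = {3}
Q \ R = {1, 2, 9, 10}
Q ∪ P = {1, 2, 3, 4, 6, 8, 9, 10}
(Q ∪ P) ∪ R = {1, 2, 3, 4, 5, 6, 8, 9, 10}
Q ∪ ((Q ∪ P) ∪ R) = {1, 2, 3, 4, 5, 6, 8, 9, 10}
(Q \ R) \ (Q ∪ ((Q ∪ P) ∪ R)) = {}
((Q \ R) \ (Q ∪ ((Q ∪ P) ∪ R)))' = {1, 2, 3, 4, 5, 6, 7, 8, 9, 10}
3 lies in both, so they are not disjoint.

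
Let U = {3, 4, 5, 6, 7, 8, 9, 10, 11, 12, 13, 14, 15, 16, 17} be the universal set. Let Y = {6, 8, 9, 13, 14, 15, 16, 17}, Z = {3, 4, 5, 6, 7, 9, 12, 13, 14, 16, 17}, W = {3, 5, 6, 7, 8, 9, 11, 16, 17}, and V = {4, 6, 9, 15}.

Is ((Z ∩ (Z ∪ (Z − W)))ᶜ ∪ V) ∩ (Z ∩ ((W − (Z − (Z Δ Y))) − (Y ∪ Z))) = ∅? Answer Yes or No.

Z − W = {4, 12, 13, 14}
Z ∪ (Z − W) = {3, 4, 5, 6, 7, 9, 12, 13, 14, 16, 17}
Z ∩ (Z ∪ (Z − W)) = {3, 4, 5, 6, 7, 9, 12, 13, 14, 16, 17}
(Z ∩ (Z ∪ (Z − W)))ᶜ = {8, 10, 11, 15}
(Z ∩ (Z ∪ (Z − W)))ᶜ ∪ V = {4, 6, 8, 9, 10, 11, 15}
Z Δ Y = {3, 4, 5, 7, 8, 12, 15}
Z − (Z Δ Y) = {6, 9, 13, 14, 16, 17}
W − (Z − (Z Δ Y)) = {3, 5, 7, 8, 11}
Y ∪ Z = {3, 4, 5, 6, 7, 8, 9, 12, 13, 14, 15, 16, 17}
(W − (Z − (Z Δ Y))) − (Y ∪ Z) = {11}
Z ∩ ((W − (Z − (Z Δ Y))) − (Y ∪ Z)) = {}
{4, 6, 8, 9, 10, 11, 15} and {} share no elements.

Yes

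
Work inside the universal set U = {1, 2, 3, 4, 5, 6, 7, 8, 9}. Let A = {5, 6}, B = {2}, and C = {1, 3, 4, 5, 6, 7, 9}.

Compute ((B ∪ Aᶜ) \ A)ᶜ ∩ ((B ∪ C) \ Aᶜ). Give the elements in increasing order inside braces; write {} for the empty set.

Aᶜ = {1, 2, 3, 4, 7, 8, 9}
B ∪ Aᶜ = {1, 2, 3, 4, 7, 8, 9}
(B ∪ Aᶜ) \ A = {1, 2, 3, 4, 7, 8, 9}
((B ∪ Aᶜ) \ A)ᶜ = {5, 6}
B ∪ C = {1, 2, 3, 4, 5, 6, 7, 9}
(B ∪ C) \ Aᶜ = {5, 6}
((B ∪ Aᶜ) \ A)ᶜ ∩ ((B ∪ C) \ Aᶜ) = {5, 6}

{5, 6}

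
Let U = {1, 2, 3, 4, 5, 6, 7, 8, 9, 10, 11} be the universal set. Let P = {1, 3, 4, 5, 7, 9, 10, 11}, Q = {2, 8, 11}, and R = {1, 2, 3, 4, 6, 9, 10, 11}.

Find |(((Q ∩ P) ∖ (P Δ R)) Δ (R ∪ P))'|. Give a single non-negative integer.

Q ∩ P = {11}
P Δ R = {2, 5, 6, 7}
(Q ∩ P) ∖ (P Δ R) = {11}
R ∪ P = {1, 2, 3, 4, 5, 6, 7, 9, 10, 11}
((Q ∩ P) ∖ (P Δ R)) Δ (R ∪ P) = {1, 2, 3, 4, 5, 6, 7, 9, 10}
(((Q ∩ P) ∖ (P Δ R)) Δ (R ∪ P))' = {8, 11}
|(((Q ∩ P) ∖ (P Δ R)) Δ (R ∪ P))'| = 2

2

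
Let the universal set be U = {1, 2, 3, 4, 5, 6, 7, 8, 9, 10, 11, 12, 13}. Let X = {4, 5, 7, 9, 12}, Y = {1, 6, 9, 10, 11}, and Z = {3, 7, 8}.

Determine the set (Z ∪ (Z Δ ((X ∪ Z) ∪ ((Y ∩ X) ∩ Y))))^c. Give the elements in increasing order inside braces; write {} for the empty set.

X ∪ Z = {3, 4, 5, 7, 8, 9, 12}
Y ∩ X = {9}
(Y ∩ X) ∩ Y = {9}
(X ∪ Z) ∪ ((Y ∩ X) ∩ Y) = {3, 4, 5, 7, 8, 9, 12}
Z Δ ((X ∪ Z) ∪ ((Y ∩ X) ∩ Y)) = {4, 5, 9, 12}
Z ∪ (Z Δ ((X ∪ Z) ∪ ((Y ∩ X) ∩ Y))) = {3, 4, 5, 7, 8, 9, 12}
(Z ∪ (Z Δ ((X ∪ Z) ∪ ((Y ∩ X) ∩ Y))))^c = {1, 2, 6, 10, 11, 13}

{1, 2, 6, 10, 11, 13}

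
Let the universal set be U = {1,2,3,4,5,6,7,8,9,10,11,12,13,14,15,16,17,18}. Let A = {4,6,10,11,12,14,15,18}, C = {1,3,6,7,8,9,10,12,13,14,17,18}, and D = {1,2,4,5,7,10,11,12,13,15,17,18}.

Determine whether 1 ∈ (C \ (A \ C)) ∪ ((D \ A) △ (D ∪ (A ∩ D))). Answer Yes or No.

1 ∉ A and 1 ∈ C, so 1 ∉ A \ C
1 ∈ C and 1 ∉ (A \ C), so 1 ∈ C \ (A \ C)
1 ∈ D and 1 ∉ A, so 1 ∈ D \ A
1 ∉ A and 1 ∈ D, so 1 ∉ A ∩ D
1 ∈ D and 1 ∉ (A ∩ D), so 1 ∈ D ∪ (A ∩ D)
1 ∈ (D \ A) and 1 ∈ (D ∪ (A ∩ D)), so 1 ∉ (D \ A) △ (D ∪ (A ∩ D))
1 ∈ (C \ (A \ C)) and 1 ∉ ((D \ A) △ (D ∪ (A ∩ D))), so 1 ∈ (C \ (A \ C)) ∪ ((D \ A) △ (D ∪ (A ∩ D)))

Yes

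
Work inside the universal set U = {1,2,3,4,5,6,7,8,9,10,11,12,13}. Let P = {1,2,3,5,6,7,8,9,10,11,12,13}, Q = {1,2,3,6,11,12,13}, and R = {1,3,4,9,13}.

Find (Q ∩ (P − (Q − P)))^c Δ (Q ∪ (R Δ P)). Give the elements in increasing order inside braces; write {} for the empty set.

Q − P = {}
P − (Q − P) = {1,2,3,5,6,7,8,9,10,11,12,13}
Q ∩ (P − (Q − P)) = {1,2,3,6,11,12,13}
(Q ∩ (P − (Q − P)))^c = {4,5,7,8,9,10}
R Δ P = {2,4,5,6,7,8,10,11,12}
Q ∪ (R Δ P) = {1,2,3,4,5,6,7,8,10,11,12,13}
(Q ∩ (P − (Q − P)))^c Δ (Q ∪ (R Δ P)) = {1,2,3,6,9,11,12,13}

{1,2,3,6,9,11,12,13}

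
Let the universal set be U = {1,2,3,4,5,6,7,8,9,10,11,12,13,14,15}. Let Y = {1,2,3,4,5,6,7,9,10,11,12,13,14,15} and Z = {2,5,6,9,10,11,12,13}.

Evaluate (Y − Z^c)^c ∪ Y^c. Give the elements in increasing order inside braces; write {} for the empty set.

Z^c = {1,3,4,7,8,14,15}
Y − Z^c = {2,5,6,9,10,11,12,13}
(Y − Z^c)^c = {1,3,4,7,8,14,15}
Y^c = {8}
(Y − Z^c)^c ∪ Y^c = {1,3,4,7,8,14,15}

{1,3,4,7,8,14,15}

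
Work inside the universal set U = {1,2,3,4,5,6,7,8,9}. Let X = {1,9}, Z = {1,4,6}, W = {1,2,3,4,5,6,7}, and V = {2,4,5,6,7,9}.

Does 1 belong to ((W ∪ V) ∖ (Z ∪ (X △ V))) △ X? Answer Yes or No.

Yes

1 ∈ W and 1 ∉ V, so 1 ∈ W ∪ V
1 ∈ X and 1 ∉ V, so 1 ∈ X △ V
1 ∈ Z and 1 ∈ (X △ V), so 1 ∈ Z ∪ (X △ V)
1 ∈ (W ∪ V) and 1 ∈ (Z ∪ (X △ V)), so 1 ∉ (W ∪ V) ∖ (Z ∪ (X △ V))
1 ∉ ((W ∪ V) ∖ (Z ∪ (X △ V))) and 1 ∈ X, so 1 ∈ ((W ∪ V) ∖ (Z ∪ (X △ V))) △ X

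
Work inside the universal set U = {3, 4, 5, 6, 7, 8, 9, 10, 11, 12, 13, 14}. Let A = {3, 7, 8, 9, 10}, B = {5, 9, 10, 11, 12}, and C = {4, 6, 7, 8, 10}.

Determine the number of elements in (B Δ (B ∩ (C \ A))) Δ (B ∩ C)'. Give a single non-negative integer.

C \ A = {4, 6}
B ∩ (C \ A) = {}
B Δ (B ∩ (C \ A)) = {5, 9, 10, 11, 12}
B ∩ C = {10}
(B ∩ C)' = {3, 4, 5, 6, 7, 8, 9, 11, 12, 13, 14}
(B Δ (B ∩ (C \ A))) Δ (B ∩ C)' = {3, 4, 6, 7, 8, 10, 13, 14}
|(B Δ (B ∩ (C \ A))) Δ (B ∩ C)'| = 8

8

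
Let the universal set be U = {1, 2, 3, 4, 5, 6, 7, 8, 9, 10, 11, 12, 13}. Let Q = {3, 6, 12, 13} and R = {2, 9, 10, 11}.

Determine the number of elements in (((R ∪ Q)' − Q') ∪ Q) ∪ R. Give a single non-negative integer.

8

R ∪ Q = {2, 3, 6, 9, 10, 11, 12, 13}
(R ∪ Q)' = {1, 4, 5, 7, 8}
Q' = {1, 2, 4, 5, 7, 8, 9, 10, 11}
(R ∪ Q)' − Q' = {}
((R ∪ Q)' − Q') ∪ Q = {3, 6, 12, 13}
(((R ∪ Q)' − Q') ∪ Q) ∪ R = {2, 3, 6, 9, 10, 11, 12, 13}
|(((R ∪ Q)' − Q') ∪ Q) ∪ R| = 8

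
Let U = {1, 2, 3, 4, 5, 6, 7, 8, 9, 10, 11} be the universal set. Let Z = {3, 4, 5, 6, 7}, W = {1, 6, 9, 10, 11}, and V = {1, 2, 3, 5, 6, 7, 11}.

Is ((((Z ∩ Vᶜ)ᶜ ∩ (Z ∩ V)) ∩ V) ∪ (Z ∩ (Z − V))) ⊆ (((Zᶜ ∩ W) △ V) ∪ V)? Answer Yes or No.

No

Vᶜ = {4, 8, 9, 10}
Z ∩ Vᶜ = {4}
(Z ∩ Vᶜ)ᶜ = {1, 2, 3, 5, 6, 7, 8, 9, 10, 11}
Z ∩ V = {3, 5, 6, 7}
(Z ∩ Vᶜ)ᶜ ∩ (Z ∩ V) = {3, 5, 6, 7}
((Z ∩ Vᶜ)ᶜ ∩ (Z ∩ V)) ∩ V = {3, 5, 6, 7}
Z − V = {4}
Z ∩ (Z − V) = {4}
(((Z ∩ Vᶜ)ᶜ ∩ (Z ∩ V)) ∩ V) ∪ (Z ∩ (Z − V)) = {3, 4, 5, 6, 7}
Zᶜ = {1, 2, 8, 9, 10, 11}
Zᶜ ∩ W = {1, 9, 10, 11}
(Zᶜ ∩ W) △ V = {2, 3, 5, 6, 7, 9, 10}
((Zᶜ ∩ W) △ V) ∪ V = {1, 2, 3, 5, 6, 7, 9, 10, 11}
4 ∈ (((Z ∩ Vᶜ)ᶜ ∩ (Z ∩ V)) ∩ V) ∪ (Z ∩ (Z − V)) but 4 ∉ ((Zᶜ ∩ W) △ V) ∪ V, so the inclusion fails.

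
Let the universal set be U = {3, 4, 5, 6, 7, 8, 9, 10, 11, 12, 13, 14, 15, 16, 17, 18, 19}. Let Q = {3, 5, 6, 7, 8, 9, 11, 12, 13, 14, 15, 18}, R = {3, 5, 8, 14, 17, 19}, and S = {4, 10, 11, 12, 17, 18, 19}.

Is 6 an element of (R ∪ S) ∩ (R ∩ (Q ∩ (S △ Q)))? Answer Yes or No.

No

6 ∉ R and 6 ∉ S, so 6 ∉ R ∪ S
6 ∉ S and 6 ∈ Q, so 6 ∈ S △ Q
6 ∈ Q and 6 ∈ (S △ Q), so 6 ∈ Q ∩ (S △ Q)
6 ∉ R and 6 ∈ (Q ∩ (S △ Q)), so 6 ∉ R ∩ (Q ∩ (S △ Q))
6 ∉ (R ∪ S) and 6 ∉ (R ∩ (Q ∩ (S △ Q))), so 6 ∉ (R ∪ S) ∩ (R ∩ (Q ∩ (S △ Q)))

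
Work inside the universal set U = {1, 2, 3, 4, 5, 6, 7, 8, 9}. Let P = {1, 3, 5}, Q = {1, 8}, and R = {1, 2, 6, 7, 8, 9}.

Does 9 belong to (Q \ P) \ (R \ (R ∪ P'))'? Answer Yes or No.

No

9 ∉ Q and 9 ∉ P, so 9 ∉ Q \ P
9 ∉ P, so 9 ∈ P'
9 ∈ R and 9 ∈ P', so 9 ∈ R ∪ P'
9 ∈ R and 9 ∈ (R ∪ P'), so 9 ∉ R \ (R ∪ P')
9 ∈ (R \ (R ∪ P'))' since 9 ∉ (R \ (R ∪ P'))
9 ∉ (Q \ P) and 9 ∈ (R \ (R ∪ P'))', so 9 ∉ (Q \ P) \ (R \ (R ∪ P'))'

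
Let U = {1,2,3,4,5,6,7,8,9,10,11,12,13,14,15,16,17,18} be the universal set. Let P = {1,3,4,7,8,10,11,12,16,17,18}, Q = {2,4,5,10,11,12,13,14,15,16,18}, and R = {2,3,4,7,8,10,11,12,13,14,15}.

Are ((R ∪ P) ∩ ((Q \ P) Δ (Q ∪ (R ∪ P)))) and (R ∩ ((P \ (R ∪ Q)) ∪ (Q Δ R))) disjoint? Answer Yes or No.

R ∪ P = {1,2,3,4,7,8,10,11,12,13,14,15,16,17,18}
Q \ P = {2,5,13,14,15}
Q ∪ (R ∪ P) = {1,2,3,4,5,7,8,10,11,12,13,14,15,16,17,18}
(Q \ P) Δ (Q ∪ (R ∪ P)) = {1,3,4,7,8,10,11,12,16,17,18}
(R ∪ P) ∩ ((Q \ P) Δ (Q ∪ (R ∪ P))) = {1,3,4,7,8,10,11,12,16,17,18}
R ∪ Q = {2,3,4,5,7,8,10,11,12,13,14,15,16,18}
P \ (R ∪ Q) = {1,17}
Q Δ R = {3,5,7,8,16,18}
(P \ (R ∪ Q)) ∪ (Q Δ R) = {1,3,5,7,8,16,17,18}
R ∩ ((P \ (R ∪ Q)) ∪ (Q Δ R)) = {3,7,8}
3 lies in both, so they are not disjoint.

No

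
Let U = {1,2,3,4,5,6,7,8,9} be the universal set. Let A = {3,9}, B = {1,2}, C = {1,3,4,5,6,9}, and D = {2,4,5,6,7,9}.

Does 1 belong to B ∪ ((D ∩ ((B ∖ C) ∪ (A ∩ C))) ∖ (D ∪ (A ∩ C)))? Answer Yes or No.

1 ∈ B and 1 ∈ C, so 1 ∉ B ∖ C
1 ∉ A and 1 ∈ C, so 1 ∉ A ∩ C
1 ∉ (B ∖ C) and 1 ∉ (A ∩ C), so 1 ∉ (B ∖ C) ∪ (A ∩ C)
1 ∉ D and 1 ∉ ((B ∖ C) ∪ (A ∩ C)), so 1 ∉ D ∩ ((B ∖ C) ∪ (A ∩ C))
1 ∉ A and 1 ∈ C, so 1 ∉ A ∩ C
1 ∉ D and 1 ∉ (A ∩ C), so 1 ∉ D ∪ (A ∩ C)
1 ∉ (D ∩ ((B ∖ C) ∪ (A ∩ C))) and 1 ∉ (D ∪ (A ∩ C)), so 1 ∉ (D ∩ ((B ∖ C) ∪ (A ∩ C))) ∖ (D ∪ (A ∩ C))
1 ∈ B and 1 ∉ ((D ∩ ((B ∖ C) ∪ (A ∩ C))) ∖ (D ∪ (A ∩ C))), so 1 ∈ B ∪ ((D ∩ ((B ∖ C) ∪ (A ∩ C))) ∖ (D ∪ (A ∩ C)))

Yes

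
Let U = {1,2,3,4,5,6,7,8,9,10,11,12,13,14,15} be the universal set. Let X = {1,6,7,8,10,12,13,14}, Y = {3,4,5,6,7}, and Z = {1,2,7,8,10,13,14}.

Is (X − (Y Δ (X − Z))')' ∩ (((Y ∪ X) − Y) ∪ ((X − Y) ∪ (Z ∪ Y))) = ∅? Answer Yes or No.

No

X − Z = {6,12}
Y Δ (X − Z) = {3,4,5,7,12}
(Y Δ (X − Z))' = {1,2,6,8,9,10,11,13,14,15}
X − (Y Δ (X − Z))' = {7,12}
(X − (Y Δ (X − Z))')' = {1,2,3,4,5,6,8,9,10,11,13,14,15}
Y ∪ X = {1,3,4,5,6,7,8,10,12,13,14}
(Y ∪ X) − Y = {1,8,10,12,13,14}
X − Y = {1,8,10,12,13,14}
Z ∪ Y = {1,2,3,4,5,6,7,8,10,13,14}
(X − Y) ∪ (Z ∪ Y) = {1,2,3,4,5,6,7,8,10,12,13,14}
((Y ∪ X) − Y) ∪ ((X − Y) ∪ (Z ∪ Y)) = {1,2,3,4,5,6,7,8,10,12,13,14}
1 lies in both, so they are not disjoint.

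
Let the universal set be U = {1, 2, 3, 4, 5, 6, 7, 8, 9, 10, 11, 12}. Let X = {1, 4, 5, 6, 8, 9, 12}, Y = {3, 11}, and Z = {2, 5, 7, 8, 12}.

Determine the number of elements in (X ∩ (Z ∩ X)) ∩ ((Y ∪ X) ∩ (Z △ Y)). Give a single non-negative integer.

Z ∩ X = {5, 8, 12}
X ∩ (Z ∩ X) = {5, 8, 12}
Y ∪ X = {1, 3, 4, 5, 6, 8, 9, 11, 12}
Z △ Y = {2, 3, 5, 7, 8, 11, 12}
(Y ∪ X) ∩ (Z △ Y) = {3, 5, 8, 11, 12}
(X ∩ (Z ∩ X)) ∩ ((Y ∪ X) ∩ (Z △ Y)) = {5, 8, 12}
|(X ∩ (Z ∩ X)) ∩ ((Y ∪ X) ∩ (Z △ Y))| = 3

3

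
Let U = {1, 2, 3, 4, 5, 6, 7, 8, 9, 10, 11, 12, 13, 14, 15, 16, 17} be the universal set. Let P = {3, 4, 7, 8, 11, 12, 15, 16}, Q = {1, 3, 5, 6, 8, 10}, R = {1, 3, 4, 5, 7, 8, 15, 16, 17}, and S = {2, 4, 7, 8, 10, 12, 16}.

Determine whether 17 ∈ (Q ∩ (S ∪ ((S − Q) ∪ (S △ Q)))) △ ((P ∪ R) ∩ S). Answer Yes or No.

17 ∉ S and 17 ∉ Q, so 17 ∉ S − Q
17 ∉ S and 17 ∉ Q, so 17 ∉ S △ Q
17 ∉ (S − Q) and 17 ∉ (S △ Q), so 17 ∉ (S − Q) ∪ (S △ Q)
17 ∉ S and 17 ∉ ((S − Q) ∪ (S △ Q)), so 17 ∉ S ∪ ((S − Q) ∪ (S △ Q))
17 ∉ Q and 17 ∉ (S ∪ ((S − Q) ∪ (S △ Q))), so 17 ∉ Q ∩ (S ∪ ((S − Q) ∪ (S △ Q)))
17 ∉ P and 17 ∈ R, so 17 ∈ P ∪ R
17 ∈ (P ∪ R) and 17 ∉ S, so 17 ∉ (P ∪ R) ∩ S
17 ∉ (Q ∩ (S ∪ ((S − Q) ∪ (S △ Q)))) and 17 ∉ ((P ∪ R) ∩ S), so 17 ∉ (Q ∩ (S ∪ ((S − Q) ∪ (S △ Q)))) △ ((P ∪ R) ∩ S)

No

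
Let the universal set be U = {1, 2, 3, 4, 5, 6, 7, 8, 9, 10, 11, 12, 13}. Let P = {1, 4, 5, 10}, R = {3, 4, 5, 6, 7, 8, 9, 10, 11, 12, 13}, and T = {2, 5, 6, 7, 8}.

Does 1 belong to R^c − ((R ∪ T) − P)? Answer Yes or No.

1 ∉ R, so 1 ∈ R^c
1 ∉ R and 1 ∉ T, so 1 ∉ R ∪ T
1 ∉ (R ∪ T) and 1 ∈ P, so 1 ∉ (R ∪ T) − P
1 ∈ R^c and 1 ∉ ((R ∪ T) − P), so 1 ∈ R^c − ((R ∪ T) − P)

Yes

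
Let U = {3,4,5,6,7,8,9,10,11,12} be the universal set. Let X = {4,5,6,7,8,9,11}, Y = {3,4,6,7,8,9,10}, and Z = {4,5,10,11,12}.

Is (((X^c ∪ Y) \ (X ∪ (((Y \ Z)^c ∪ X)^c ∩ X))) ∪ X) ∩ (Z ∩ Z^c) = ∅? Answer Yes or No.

Yes

X^c = {3,10,12}
X^c ∪ Y = {3,4,6,7,8,9,10,12}
Y \ Z = {3,6,7,8,9}
(Y \ Z)^c = {4,5,10,11,12}
(Y \ Z)^c ∪ X = {4,5,6,7,8,9,10,11,12}
((Y \ Z)^c ∪ X)^c = {3}
((Y \ Z)^c ∪ X)^c ∩ X = {}
X ∪ (((Y \ Z)^c ∪ X)^c ∩ X) = {4,5,6,7,8,9,11}
(X^c ∪ Y) \ (X ∪ (((Y \ Z)^c ∪ X)^c ∩ X)) = {3,10,12}
((X^c ∪ Y) \ (X ∪ (((Y \ Z)^c ∪ X)^c ∩ X))) ∪ X = {3,4,5,6,7,8,9,10,11,12}
Z^c = {3,6,7,8,9}
Z ∩ Z^c = {}
{3,4,5,6,7,8,9,10,11,12} and {} share no elements.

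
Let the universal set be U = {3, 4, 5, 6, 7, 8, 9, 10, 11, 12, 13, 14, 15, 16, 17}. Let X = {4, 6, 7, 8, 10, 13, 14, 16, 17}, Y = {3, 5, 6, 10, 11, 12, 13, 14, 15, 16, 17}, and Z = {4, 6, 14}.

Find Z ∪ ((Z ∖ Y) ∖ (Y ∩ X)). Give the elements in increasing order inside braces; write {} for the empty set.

Z ∖ Y = {4}
Y ∩ X = {6, 10, 13, 14, 16, 17}
(Z ∖ Y) ∖ (Y ∩ X) = {4}
Z ∪ ((Z ∖ Y) ∖ (Y ∩ X)) = {4, 6, 14}

{4, 6, 14}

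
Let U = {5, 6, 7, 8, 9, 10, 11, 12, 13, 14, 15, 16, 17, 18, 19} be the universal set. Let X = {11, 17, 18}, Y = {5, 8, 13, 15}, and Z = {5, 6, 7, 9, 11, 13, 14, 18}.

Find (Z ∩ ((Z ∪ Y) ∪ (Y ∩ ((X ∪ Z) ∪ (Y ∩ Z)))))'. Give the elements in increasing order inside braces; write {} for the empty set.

Z ∪ Y = {5, 6, 7, 8, 9, 11, 13, 14, 15, 18}
X ∪ Z = {5, 6, 7, 9, 11, 13, 14, 17, 18}
Y ∩ Z = {5, 13}
(X ∪ Z) ∪ (Y ∩ Z) = {5, 6, 7, 9, 11, 13, 14, 17, 18}
Y ∩ ((X ∪ Z) ∪ (Y ∩ Z)) = {5, 13}
(Z ∪ Y) ∪ (Y ∩ ((X ∪ Z) ∪ (Y ∩ Z))) = {5, 6, 7, 8, 9, 11, 13, 14, 15, 18}
Z ∩ ((Z ∪ Y) ∪ (Y ∩ ((X ∪ Z) ∪ (Y ∩ Z)))) = {5, 6, 7, 9, 11, 13, 14, 18}
(Z ∩ ((Z ∪ Y) ∪ (Y ∩ ((X ∪ Z) ∪ (Y ∩ Z)))))' = {8, 10, 12, 15, 16, 17, 19}

{8, 10, 12, 15, 16, 17, 19}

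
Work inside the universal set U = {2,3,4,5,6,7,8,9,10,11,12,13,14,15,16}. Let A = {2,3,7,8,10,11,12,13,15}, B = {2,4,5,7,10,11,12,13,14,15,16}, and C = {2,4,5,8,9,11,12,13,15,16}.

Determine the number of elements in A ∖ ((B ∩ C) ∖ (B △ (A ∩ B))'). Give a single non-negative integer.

9

B ∩ C = {2,4,5,11,12,13,15,16}
A ∩ B = {2,7,10,11,12,13,15}
B △ (A ∩ B) = {4,5,14,16}
(B △ (A ∩ B))' = {2,3,6,7,8,9,10,11,12,13,15}
(B ∩ C) ∖ (B △ (A ∩ B))' = {4,5,16}
A ∖ ((B ∩ C) ∖ (B △ (A ∩ B))') = {2,3,7,8,10,11,12,13,15}
|A ∖ ((B ∩ C) ∖ (B △ (A ∩ B))')| = 9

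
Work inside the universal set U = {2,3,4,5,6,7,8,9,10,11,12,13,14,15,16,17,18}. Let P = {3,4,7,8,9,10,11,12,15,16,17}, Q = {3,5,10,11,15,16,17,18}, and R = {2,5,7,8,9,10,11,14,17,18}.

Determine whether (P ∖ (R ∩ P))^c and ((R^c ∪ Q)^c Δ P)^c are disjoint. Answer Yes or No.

No

R ∩ P = {7,8,9,10,11,17}
P ∖ (R ∩ P) = {3,4,12,15,16}
(P ∖ (R ∩ P))^c = {2,5,6,7,8,9,10,11,13,14,17,18}
R^c = {3,4,6,12,13,15,16}
R^c ∪ Q = {3,4,5,6,10,11,12,13,15,16,17,18}
(R^c ∪ Q)^c = {2,7,8,9,14}
(R^c ∪ Q)^c Δ P = {2,3,4,10,11,12,14,15,16,17}
((R^c ∪ Q)^c Δ P)^c = {5,6,7,8,9,13,18}
5 lies in both, so they are not disjoint.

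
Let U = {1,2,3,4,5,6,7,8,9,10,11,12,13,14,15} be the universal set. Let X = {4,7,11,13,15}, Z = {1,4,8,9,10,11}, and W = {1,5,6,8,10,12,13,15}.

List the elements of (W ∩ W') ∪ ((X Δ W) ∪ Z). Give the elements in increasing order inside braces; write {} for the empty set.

W' = {2,3,4,7,9,11,14}
W ∩ W' = {}
X Δ W = {1,4,5,6,7,8,10,11,12}
(X Δ W) ∪ Z = {1,4,5,6,7,8,9,10,11,12}
(W ∩ W') ∪ ((X Δ W) ∪ Z) = {1,4,5,6,7,8,9,10,11,12}

{1,4,5,6,7,8,9,10,11,12}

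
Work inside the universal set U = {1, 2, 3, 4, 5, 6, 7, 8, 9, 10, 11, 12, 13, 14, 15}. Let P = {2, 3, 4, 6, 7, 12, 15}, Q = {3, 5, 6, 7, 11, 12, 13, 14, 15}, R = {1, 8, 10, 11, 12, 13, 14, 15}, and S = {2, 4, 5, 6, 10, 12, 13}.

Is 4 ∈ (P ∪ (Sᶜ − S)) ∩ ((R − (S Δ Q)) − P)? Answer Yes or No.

No

4 ∈ S, so 4 ∉ Sᶜ
4 ∉ Sᶜ and 4 ∈ S, so 4 ∉ Sᶜ − S
4 ∈ P and 4 ∉ (Sᶜ − S), so 4 ∈ P ∪ (Sᶜ − S)
4 ∈ S and 4 ∉ Q, so 4 ∈ S Δ Q
4 ∉ R and 4 ∈ (S Δ Q), so 4 ∉ R − (S Δ Q)
4 ∉ (R − (S Δ Q)) and 4 ∈ P, so 4 ∉ (R − (S Δ Q)) − P
4 ∈ (P ∪ (Sᶜ − S)) and 4 ∉ ((R − (S Δ Q)) − P), so 4 ∉ (P ∪ (Sᶜ − S)) ∩ ((R − (S Δ Q)) − P)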